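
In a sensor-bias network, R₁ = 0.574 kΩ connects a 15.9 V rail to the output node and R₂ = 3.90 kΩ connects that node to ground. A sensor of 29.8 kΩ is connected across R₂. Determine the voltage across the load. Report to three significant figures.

V_out ≈ 13.6 V

The load sits in parallel with R₂: R₂‖R_L = (3900 × 29800) / (3900 + 29800) = 3449 Ω.
V_out = 15.9 × 3449 / (574 + 3449) = 15.9 × 3449/4023 = 13.6 V.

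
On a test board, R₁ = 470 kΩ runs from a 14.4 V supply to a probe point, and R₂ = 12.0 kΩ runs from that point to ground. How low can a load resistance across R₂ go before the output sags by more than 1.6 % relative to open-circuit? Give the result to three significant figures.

Output resistance R_th = R₁‖R₂ = (470 × 12.0)/482.0 = 11.70 kΩ.
The fractional drop is R_th/(R_th + R_L); requiring this ≤ 0.0160 gives R_L ≥ R_th(1/0.0160 − 1) = 11.70 × 61.50 = 720 kΩ.

R_L(min) ≈ 720 kΩ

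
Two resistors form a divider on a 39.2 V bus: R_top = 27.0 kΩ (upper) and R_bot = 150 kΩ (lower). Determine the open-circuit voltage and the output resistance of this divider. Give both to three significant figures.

V_th is the open-circuit tap voltage: 39.2 × 150/(27.0 + 150) = 33.2 V.
With the supply zeroed, R_top and R_bot appear in parallel from the tap: R_th = R_top‖R_bot = (27.0 × 150)/177.0 = 22.9 kΩ.

V_th = 33.2 V, R_th = 22.9 kΩ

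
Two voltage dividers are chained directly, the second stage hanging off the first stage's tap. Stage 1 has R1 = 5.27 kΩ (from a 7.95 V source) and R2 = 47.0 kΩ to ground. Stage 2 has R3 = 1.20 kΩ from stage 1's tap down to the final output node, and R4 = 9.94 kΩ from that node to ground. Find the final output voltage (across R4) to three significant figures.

V_out ≈ 4.47 V

Stage 2 presents R3+R4 = 11.14 kΩ as a load on stage 1's tap.
Stage 1's lower leg becomes R2‖(R3+R4) = 9.006 kΩ, so V_mid = 7.95 × 9.006/14.28 = 5.015 V.
Stage 2 is itself unloaded: V_out = V_mid × R4/(R3+R4) = 5.015 × 9.94/11.14 = 4.47 V.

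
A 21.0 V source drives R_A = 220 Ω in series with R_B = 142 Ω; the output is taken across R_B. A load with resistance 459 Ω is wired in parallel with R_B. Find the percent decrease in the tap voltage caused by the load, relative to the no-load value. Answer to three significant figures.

The divider's output (Thévenin) resistance is R_A‖R_B = 86.30 Ω.
Fractional drop under load = R_th/(R_th + R_L) = 86.30 / (86.30 + 459) = 0.1583.
So the output falls by 15.8 %.

15.8 %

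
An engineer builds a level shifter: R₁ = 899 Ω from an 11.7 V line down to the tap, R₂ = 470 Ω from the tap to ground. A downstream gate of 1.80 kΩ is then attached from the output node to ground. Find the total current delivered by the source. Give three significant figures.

R₂‖R_L = 372.7 Ω, so the source sees R₁ + R₂‖R_L = 1272 Ω.
I = 11.7 V / 1272 Ω = 9.20 mA.

I ≈ 9.20 mA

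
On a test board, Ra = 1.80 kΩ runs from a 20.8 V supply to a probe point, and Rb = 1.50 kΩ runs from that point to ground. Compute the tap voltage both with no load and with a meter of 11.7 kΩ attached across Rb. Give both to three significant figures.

Unloaded: 9.45 V; loaded: 8.84 V

Open-circuit: V = 20.8 × 1.50/(1.80 + 1.50) = 9.45 V.
With the load, Rb becomes Rb‖R_L = 1.330 kΩ, so V = 20.8 × 1.330/3.130 = 8.84 V.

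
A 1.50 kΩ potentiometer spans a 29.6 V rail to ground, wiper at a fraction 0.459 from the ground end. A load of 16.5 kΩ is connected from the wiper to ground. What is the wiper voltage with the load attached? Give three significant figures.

The wiper splits the pot into (1−α)R = 811.5 Ω above and αR = 688.5 Ω below.
Lower section ‖ load = 660.9 Ω.
V_wiper = 29.6 × 660.9/(811.5 + 660.9) = 13.3 V.

V ≈ 13.3 V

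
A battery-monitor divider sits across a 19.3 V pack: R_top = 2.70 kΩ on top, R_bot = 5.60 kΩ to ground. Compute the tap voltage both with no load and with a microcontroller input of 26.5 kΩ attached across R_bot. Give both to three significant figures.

Unloaded: 13.0 V; loaded: 12.2 V

Open-circuit: V = 19.3 × 5.60/(2.70 + 5.60) = 13.0 V.
With the load, R_bot becomes R_bot‖R_L = 4.623 kΩ, so V = 19.3 × 4.623/7.323 = 12.2 V.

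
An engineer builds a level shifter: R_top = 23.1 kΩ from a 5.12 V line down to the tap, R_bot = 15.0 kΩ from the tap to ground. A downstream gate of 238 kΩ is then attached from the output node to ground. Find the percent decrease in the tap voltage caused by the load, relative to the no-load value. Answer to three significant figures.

The divider's output (Thévenin) resistance is R_top‖R_bot = 9.094 kΩ.
Fractional drop under load = R_th/(R_th + R_L) = 9.094 / (9.094 + 238) = 0.03681.
So the output falls by 3.68 %.

3.68 %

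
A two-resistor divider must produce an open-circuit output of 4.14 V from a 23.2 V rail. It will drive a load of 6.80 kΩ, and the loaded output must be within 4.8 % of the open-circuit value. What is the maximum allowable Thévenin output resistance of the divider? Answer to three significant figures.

Loading drop = R_th/(R_th + R_L) ≤ 0.0480, so R_th ≤ R_L · ε/(1−ε) = 6.80 kΩ × 0.0480/0.9520 = 343 Ω.
(Any R1, R2 with R2/(R1+R2) = 0.178 and R1‖R2 ≤ 343 Ω will meet the spec.)

R_th ≤ 343 Ω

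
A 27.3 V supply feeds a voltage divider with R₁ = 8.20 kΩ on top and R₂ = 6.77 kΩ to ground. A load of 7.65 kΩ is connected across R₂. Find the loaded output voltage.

V_out ≈ 8.32 V

The load sits in parallel with R₂: R₂‖R_L = (6.77 × 7.65) / (6.77 + 7.65) = 3.592 kΩ.
V_out = 27.3 × 3.592 / (8.20 + 3.592) = 27.3 × 3.592/11.79 = 8.32 V.
(Unloaded it would have been 12.3 V.)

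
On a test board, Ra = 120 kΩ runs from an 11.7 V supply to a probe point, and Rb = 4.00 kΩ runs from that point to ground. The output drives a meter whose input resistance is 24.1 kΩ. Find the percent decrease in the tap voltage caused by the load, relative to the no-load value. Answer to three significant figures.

13.8 %

Unloaded V = 11.7 × 4.00/124.0 = 0.37742 V.
Loaded: Rb‖R_L = 3.431 kΩ, giving V = 11.7 × 3.431/123.4 = 0.32519 V.
Drop = (0.37742 − 0.32519) / 0.37742 = 13.8 %.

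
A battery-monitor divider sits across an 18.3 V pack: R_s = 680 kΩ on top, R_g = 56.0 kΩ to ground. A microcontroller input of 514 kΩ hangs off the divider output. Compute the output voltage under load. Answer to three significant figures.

The load sits in parallel with R_g: R_g‖R_L = (56.0 × 514) / (56.0 + 514) = 50.50 kΩ.
V_out = 18.3 × 50.50 / (680 + 50.50) = 18.3 × 50.50/730.5 = 1.27 V.

V_out ≈ 1.27 V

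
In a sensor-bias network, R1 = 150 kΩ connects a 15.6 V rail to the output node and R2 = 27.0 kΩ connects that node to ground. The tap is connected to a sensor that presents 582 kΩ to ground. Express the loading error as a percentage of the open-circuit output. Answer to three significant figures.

The divider's output (Thévenin) resistance is R1‖R2 = 22.88 kΩ.
Fractional drop under load = R_th/(R_th + R_L) = 22.88 / (22.88 + 582) = 0.03783.
So the output falls by 3.78 %.

3.78 %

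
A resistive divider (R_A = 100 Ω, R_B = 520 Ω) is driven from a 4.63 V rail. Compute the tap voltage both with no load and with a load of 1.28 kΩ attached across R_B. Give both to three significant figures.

Open-circuit: V = 4.63 × 520/(100 + 520) = 3.88 V.
With the load, R_B becomes R_B‖R_L = 369.8 Ω, so V = 4.63 × 369.8/469.8 = 3.64 V.

Unloaded: 3.88 V; loaded: 3.64 V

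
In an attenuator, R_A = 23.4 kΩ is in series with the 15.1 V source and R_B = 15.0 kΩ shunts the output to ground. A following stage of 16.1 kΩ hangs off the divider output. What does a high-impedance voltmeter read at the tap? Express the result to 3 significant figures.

V_out ≈ 3.76 V

The load sits in parallel with R_B: R_B‖R_L = (15.0 × 16.1) / (15.0 + 16.1) = 7.765 kΩ.
V_out = 15.1 × 7.765 / (23.4 + 7.765) = 15.1 × 7.765/31.17 = 3.76 V.
(Unloaded it would have been 5.90 V.)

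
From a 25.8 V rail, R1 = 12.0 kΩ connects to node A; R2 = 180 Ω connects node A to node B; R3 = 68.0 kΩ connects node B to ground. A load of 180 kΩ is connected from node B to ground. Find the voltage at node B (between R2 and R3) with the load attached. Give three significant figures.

V ≈ 20.7 V

At node B, R3 is in parallel with the load: R3‖R_L = 49350 Ω.
Below node A the resistance is R2 + (R3‖R_L) = 49530 Ω, so V_A = 25.8 × 49530/61530 = 20.77 V.
Then V_B = V_A × (R3‖R_L)/(R2 + R3‖R_L) = 20.77 × 49350/49530 = 20.7 V.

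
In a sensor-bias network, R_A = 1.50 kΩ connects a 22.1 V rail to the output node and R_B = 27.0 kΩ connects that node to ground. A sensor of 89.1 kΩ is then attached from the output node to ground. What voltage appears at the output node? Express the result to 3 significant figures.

The load sits in parallel with R_B: R_B‖R_L = (27.0 × 89.1) / (27.0 + 89.1) = 20.72 kΩ.
V_out = 22.1 × 20.72 / (1.50 + 20.72) = 22.1 × 20.72/22.22 = 20.6 V.

V_out ≈ 20.6 V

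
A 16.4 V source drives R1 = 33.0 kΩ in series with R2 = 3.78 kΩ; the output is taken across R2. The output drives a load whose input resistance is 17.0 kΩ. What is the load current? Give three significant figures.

R2‖R_L = 3.092 kΩ; V_out = 16.4 × 3.092/36.09 = 1.405 V.
I_L = V_out / R_L = 1.405 / 17.0 kΩ = 0.0827 mA.

I_L ≈ 0.0827 mA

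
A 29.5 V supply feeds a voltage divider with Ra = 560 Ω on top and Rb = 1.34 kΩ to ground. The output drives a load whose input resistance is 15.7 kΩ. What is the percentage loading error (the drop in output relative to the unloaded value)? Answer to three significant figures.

2.45 %

The divider's output (Thévenin) resistance is Ra‖Rb = 394.9 Ω.
Fractional drop under load = R_th/(R_th + R_L) = 394.9 / (394.9 + 15700) = 0.02454.
So the output falls by 2.45 %.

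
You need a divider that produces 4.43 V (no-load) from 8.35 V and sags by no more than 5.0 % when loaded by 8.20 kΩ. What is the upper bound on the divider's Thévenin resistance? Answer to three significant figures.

Loading drop = R_th/(R_th + R_L) ≤ 0.0500, so R_th ≤ R_L · ε/(1−ε) = 8.20 kΩ × 0.0500/0.9500 = 432 Ω.

R_th ≤ 432 Ω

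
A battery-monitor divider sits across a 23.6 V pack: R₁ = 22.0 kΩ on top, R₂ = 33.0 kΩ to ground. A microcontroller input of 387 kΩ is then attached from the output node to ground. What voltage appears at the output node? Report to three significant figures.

V_out ≈ 13.7 V

The load sits in parallel with R₂: R₂‖R_L = (33.0 × 387) / (33.0 + 387) = 30.41 kΩ.
V_out = 23.6 × 30.41 / (22.0 + 30.41) = 23.6 × 30.41/52.41 = 13.7 V.
(Unloaded it would have been 14.2 V.)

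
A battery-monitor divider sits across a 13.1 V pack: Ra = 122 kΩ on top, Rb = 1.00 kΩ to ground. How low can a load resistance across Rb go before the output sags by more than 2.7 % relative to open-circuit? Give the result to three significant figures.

Output resistance R_th = Ra‖Rb = (122000 × 1000)/123000 = 991.9 Ω.
The fractional drop is R_th/(R_th + R_L); requiring this ≤ 0.0270 gives R_L ≥ R_th(1/0.0270 − 1) = 991.9 × 36.04 = 35.7 kΩ.

R_L(min) ≈ 35.7 kΩ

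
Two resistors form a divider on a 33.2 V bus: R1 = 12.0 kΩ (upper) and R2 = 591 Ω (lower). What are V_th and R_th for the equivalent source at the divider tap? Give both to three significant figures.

V_th = 1.56 V, R_th = 563 Ω

V_th is the open-circuit tap voltage: 33.2 × 591/(12000 + 591) = 1.56 V.
With the supply zeroed, R1 and R2 appear in parallel from the tap: R_th = R1‖R2 = (12000 × 591)/12590 = 563 Ω.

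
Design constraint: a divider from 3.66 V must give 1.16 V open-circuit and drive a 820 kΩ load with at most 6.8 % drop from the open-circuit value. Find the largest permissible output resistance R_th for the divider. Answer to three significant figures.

R_th ≤ 59.8 kΩ

Loading drop = R_th/(R_th + R_L) ≤ 0.0680, so R_th ≤ R_L · ε/(1−ε) = 820 kΩ × 0.0680/0.9320 = 59.8 kΩ.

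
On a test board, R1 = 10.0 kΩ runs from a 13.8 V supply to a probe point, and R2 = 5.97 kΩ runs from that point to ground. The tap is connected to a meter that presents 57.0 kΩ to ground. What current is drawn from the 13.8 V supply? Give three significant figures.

R2‖R_L = 5.404 kΩ, so the source sees R1 + R2‖R_L = 15.40 kΩ.
I = 13.8 V / 15.40 kΩ = 0.896 mA.

I ≈ 0.896 mA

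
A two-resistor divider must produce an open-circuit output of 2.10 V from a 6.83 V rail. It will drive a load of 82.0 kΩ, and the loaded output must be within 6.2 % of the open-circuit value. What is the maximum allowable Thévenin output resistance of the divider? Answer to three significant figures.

Loading drop = R_th/(R_th + R_L) ≤ 0.0620, so R_th ≤ R_L · ε/(1−ε) = 82.0 kΩ × 0.0620/0.9380 = 5.42 kΩ.
(Any R1, R2 with R2/(R1+R2) = 0.307 and R1‖R2 ≤ 5.42 kΩ will meet the spec.)

R_th ≤ 5.42 kΩ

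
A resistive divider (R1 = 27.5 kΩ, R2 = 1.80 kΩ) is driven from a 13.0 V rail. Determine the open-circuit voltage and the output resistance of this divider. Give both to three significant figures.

V_th = 0.799 V, R_th = 1.69 kΩ

V_th is the open-circuit tap voltage: 13.0 × 1.80/(27.5 + 1.80) = 0.799 V.
With the supply zeroed, R1 and R2 appear in parallel from the tap: R_th = R1‖R2 = (27.5 × 1.80)/29.30 = 1.69 kΩ.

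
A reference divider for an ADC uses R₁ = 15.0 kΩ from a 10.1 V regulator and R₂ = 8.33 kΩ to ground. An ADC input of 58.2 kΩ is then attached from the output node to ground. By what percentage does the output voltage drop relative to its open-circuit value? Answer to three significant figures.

8.43 %

The divider's output (Thévenin) resistance is R₁‖R₂ = 5.356 kΩ.
Fractional drop under load = R_th/(R_th + R_L) = 5.356 / (5.356 + 58.2) = 0.08427.
So the output falls by 8.43 %.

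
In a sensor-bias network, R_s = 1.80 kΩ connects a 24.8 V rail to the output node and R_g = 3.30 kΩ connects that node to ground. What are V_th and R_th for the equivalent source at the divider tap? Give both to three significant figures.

V_th is the open-circuit tap voltage: 24.8 × 3.30/(1.80 + 3.30) = 16.0 V.
With the supply zeroed, R_s and R_g appear in parallel from the tap: R_th = R_s‖R_g = (1.80 × 3.30)/5.100 = 1.16 kΩ.

V_th = 16.0 V, R_th = 1.16 kΩ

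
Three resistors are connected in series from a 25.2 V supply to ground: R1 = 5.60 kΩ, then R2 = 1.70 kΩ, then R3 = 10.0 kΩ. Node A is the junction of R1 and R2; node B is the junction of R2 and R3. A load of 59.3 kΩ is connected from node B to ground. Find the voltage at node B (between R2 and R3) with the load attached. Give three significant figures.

V ≈ 13.6 V

At node B, R3 is in parallel with the load: R3‖R_L = 8.557 kΩ.
Below node A the resistance is R2 + (R3‖R_L) = 10.26 kΩ, so V_A = 25.2 × 10.26/15.86 = 16.30 V.
Then V_B = V_A × (R3‖R_L)/(R2 + R3‖R_L) = 16.30 × 8.557/10.26 = 13.6 V.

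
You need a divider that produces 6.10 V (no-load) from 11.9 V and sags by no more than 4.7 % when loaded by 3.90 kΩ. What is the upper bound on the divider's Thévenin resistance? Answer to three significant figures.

R_th ≤ 192 Ω

Loading drop = R_th/(R_th + R_L) ≤ 0.0470, so R_th ≤ R_L · ε/(1−ε) = 3.90 kΩ × 0.0470/0.9530 = 192 Ω.
(Any R1, R2 with R2/(R1+R2) = 0.513 and R1‖R2 ≤ 192 Ω will meet the spec.)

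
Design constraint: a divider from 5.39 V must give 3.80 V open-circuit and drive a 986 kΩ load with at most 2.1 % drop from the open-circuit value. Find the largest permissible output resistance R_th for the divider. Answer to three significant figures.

R_th ≤ 21.2 kΩ

Loading drop = R_th/(R_th + R_L) ≤ 0.0210, so R_th ≤ R_L · ε/(1−ε) = 986 kΩ × 0.0210/0.9790 = 21.2 kΩ.
(Any R1, R2 with R2/(R1+R2) = 0.705 and R1‖R2 ≤ 21.2 kΩ will meet the spec.)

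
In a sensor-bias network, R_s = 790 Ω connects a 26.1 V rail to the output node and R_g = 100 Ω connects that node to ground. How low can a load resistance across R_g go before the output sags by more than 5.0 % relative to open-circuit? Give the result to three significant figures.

Output resistance R_th = R_s‖R_g = (790 × 100)/890.0 = 88.76 Ω.
The fractional drop is R_th/(R_th + R_L); requiring this ≤ 0.0500 gives R_L ≥ R_th(1/0.0500 − 1) = 88.76 × 19.00 = 1.69 kΩ.

R_L(min) ≈ 1.69 kΩ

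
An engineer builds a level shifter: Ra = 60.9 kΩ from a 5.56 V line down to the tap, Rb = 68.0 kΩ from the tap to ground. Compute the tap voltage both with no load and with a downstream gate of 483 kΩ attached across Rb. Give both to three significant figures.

Unloaded: 2.93 V; loaded: 2.75 V

Open-circuit: V = 5.56 × 68.0/(60.9 + 68.0) = 2.93 V.
With the load, Rb becomes Rb‖R_L = 59.61 kΩ, so V = 5.56 × 59.61/120.5 = 2.75 V.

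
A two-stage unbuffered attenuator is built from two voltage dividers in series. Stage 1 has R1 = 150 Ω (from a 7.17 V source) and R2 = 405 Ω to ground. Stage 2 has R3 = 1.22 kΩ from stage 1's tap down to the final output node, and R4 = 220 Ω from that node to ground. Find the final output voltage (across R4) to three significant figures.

Stage 2 presents R3+R4 = 1440 Ω as a load on stage 1's tap.
Stage 1's lower leg becomes R2‖(R3+R4) = 316.1 Ω, so V_mid = 7.17 × 316.1/466.1 = 4.863 V.
Stage 2 is itself unloaded: V_out = V_mid × R4/(R3+R4) = 4.863 × 220/1440 = 0.743 V.

V_out ≈ 0.743 V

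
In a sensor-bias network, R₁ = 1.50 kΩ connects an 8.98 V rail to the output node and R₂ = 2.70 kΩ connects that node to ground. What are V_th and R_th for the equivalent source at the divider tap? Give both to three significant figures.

V_th is the open-circuit tap voltage: 8.98 × 2.70/(1.50 + 2.70) = 5.77 V.
With the supply zeroed, R₁ and R₂ appear in parallel from the tap: R_th = R₁‖R₂ = (1.50 × 2.70)/4.200 = 964 Ω.

V_th = 5.77 V, R_th = 964 Ω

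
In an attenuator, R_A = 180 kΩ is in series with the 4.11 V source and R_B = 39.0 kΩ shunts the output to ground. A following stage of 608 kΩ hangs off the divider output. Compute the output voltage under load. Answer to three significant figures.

The load sits in parallel with R_B: R_B‖R_L = (39.0 × 608) / (39.0 + 608) = 36.65 kΩ.
V_out = 4.11 × 36.65 / (180 + 36.65) = 4.11 × 36.65/216.6 = 0.695 V.

V_out ≈ 0.695 V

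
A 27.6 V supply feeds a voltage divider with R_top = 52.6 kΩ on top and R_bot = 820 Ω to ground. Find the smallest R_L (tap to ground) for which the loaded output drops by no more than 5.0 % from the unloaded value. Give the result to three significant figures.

Output resistance R_th = R_top‖R_bot = (52600 × 820)/53420 = 807.4 Ω.
The fractional drop is R_th/(R_th + R_L); requiring this ≤ 0.0500 gives R_L ≥ R_th(1/0.0500 − 1) = 807.4 × 19.00 = 15.3 kΩ.

R_L(min) ≈ 15.3 kΩ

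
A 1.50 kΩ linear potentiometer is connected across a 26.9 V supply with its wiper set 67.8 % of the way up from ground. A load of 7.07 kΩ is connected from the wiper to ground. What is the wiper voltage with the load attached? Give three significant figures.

V ≈ 17.4 V

The wiper splits the pot into (1−α)R = 483.0 Ω above and αR = 1017 Ω below.
Lower section ‖ load = 889.1 Ω.
V_wiper = 26.9 × 889.1/(483.0 + 889.1) = 17.4 V.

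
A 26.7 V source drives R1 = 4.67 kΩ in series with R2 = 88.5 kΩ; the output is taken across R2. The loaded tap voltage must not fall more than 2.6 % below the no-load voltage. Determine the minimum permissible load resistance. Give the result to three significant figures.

Output resistance R_th = R1‖R2 = (4.67 × 88.5)/93.17 = 4.436 kΩ.
The fractional drop is R_th/(R_th + R_L); requiring this ≤ 0.0260 gives R_L ≥ R_th(1/0.0260 − 1) = 4.436 × 37.46 = 166 kΩ.

R_L(min) ≈ 166 kΩ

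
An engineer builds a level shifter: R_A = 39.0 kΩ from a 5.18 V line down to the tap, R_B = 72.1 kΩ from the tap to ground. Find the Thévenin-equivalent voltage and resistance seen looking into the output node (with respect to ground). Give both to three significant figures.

V_th = 3.36 V, R_th = 25.3 kΩ

V_th is the open-circuit tap voltage: 5.18 × 72.1/(39.0 + 72.1) = 3.36 V.
With the supply zeroed, R_A and R_B appear in parallel from the tap: R_th = R_A‖R_B = (39.0 × 72.1)/111.1 = 25.3 kΩ.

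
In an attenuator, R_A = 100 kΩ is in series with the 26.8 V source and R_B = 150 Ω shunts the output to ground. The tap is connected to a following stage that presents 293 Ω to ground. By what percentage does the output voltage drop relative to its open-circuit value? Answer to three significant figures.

33.8 %

The divider's output (Thévenin) resistance is R_A‖R_B = 149.8 Ω.
Fractional drop under load = R_th/(R_th + R_L) = 149.8 / (149.8 + 293) = 0.3383.
So the output falls by 33.8 %.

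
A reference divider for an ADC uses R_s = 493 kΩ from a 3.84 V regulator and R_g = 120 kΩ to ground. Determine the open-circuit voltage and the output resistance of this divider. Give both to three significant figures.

V_th is the open-circuit tap voltage: 3.84 × 120/(493 + 120) = 0.752 V.
With the supply zeroed, R_s and R_g appear in parallel from the tap: R_th = R_s‖R_g = (493 × 120)/613.0 = 96.5 kΩ.

V_th = 0.752 V, R_th = 96.5 kΩ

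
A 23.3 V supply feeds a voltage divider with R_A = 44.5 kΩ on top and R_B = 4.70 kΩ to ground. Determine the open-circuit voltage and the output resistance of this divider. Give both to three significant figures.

V_th is the open-circuit tap voltage: 23.3 × 4.70/(44.5 + 4.70) = 2.23 V.
With the supply zeroed, R_A and R_B appear in parallel from the tap: R_th = R_A‖R_B = (44.5 × 4.70)/49.20 = 4.25 kΩ.

V_th = 2.23 V, R_th = 4.25 kΩ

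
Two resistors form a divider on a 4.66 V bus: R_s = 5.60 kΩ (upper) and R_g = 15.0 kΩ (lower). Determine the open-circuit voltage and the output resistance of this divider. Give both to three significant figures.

V_th is the open-circuit tap voltage: 4.66 × 15.0/(5.60 + 15.0) = 3.39 V.
With the supply zeroed, R_s and R_g appear in parallel from the tap: R_th = R_s‖R_g = (5.60 × 15.0)/20.60 = 4.08 kΩ.

V_th = 3.39 V, R_th = 4.08 kΩ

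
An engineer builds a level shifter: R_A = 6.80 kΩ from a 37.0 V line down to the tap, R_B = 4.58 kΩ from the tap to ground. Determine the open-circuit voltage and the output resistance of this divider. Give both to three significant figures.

V_th = 14.9 V, R_th = 2.74 kΩ

V_th is the open-circuit tap voltage: 37.0 × 4.58/(6.80 + 4.58) = 14.9 V.
With the supply zeroed, R_A and R_B appear in parallel from the tap: R_th = R_A‖R_B = (6.80 × 4.58)/11.38 = 2.74 kΩ.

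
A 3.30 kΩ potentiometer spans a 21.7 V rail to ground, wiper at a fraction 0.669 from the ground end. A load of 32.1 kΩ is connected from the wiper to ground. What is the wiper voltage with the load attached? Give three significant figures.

The wiper splits the pot into (1−α)R = 1.092 kΩ above and αR = 2.208 kΩ below.
Lower section ‖ load = 2.066 kΩ.
V_wiper = 21.7 × 2.066/(1.092 + 2.066) = 14.2 V.

V ≈ 14.2 V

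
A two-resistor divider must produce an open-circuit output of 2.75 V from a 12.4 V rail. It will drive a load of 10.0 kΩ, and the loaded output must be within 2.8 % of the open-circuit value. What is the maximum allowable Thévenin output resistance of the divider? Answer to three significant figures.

R_th ≤ 288 Ω

Loading drop = R_th/(R_th + R_L) ≤ 0.0280, so R_th ≤ R_L · ε/(1−ε) = 10.0 kΩ × 0.0280/0.9720 = 288 Ω.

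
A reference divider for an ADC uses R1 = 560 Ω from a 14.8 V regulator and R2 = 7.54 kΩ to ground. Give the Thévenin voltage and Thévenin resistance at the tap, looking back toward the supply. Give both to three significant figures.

V_th is the open-circuit tap voltage: 14.8 × 7540/(560 + 7540) = 13.8 V.
With the supply zeroed, R1 and R2 appear in parallel from the tap: R_th = R1‖R2 = (560 × 7540)/8100 = 521 Ω.

V_th = 13.8 V, R_th = 521 Ω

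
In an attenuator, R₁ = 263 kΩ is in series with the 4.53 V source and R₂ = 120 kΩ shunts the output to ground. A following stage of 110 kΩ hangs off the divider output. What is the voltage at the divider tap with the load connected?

V_out ≈ 0.811 V

The load sits in parallel with R₂: R₂‖R_L = (120 × 110) / (120 + 110) = 57.39 kΩ.
V_out = 4.53 × 57.39 / (263 + 57.39) = 4.53 × 57.39/320.4 = 0.811 V.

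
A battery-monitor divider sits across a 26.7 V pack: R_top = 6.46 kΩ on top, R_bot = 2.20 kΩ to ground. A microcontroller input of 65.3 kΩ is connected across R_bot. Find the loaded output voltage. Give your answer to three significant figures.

V_out ≈ 6.62 V

The load sits in parallel with R_bot: R_bot‖R_L = (2.20 × 65.3) / (2.20 + 65.3) = 2.128 kΩ.
V_out = 26.7 × 2.128 / (6.46 + 2.128) = 26.7 × 2.128/8.588 = 6.62 V.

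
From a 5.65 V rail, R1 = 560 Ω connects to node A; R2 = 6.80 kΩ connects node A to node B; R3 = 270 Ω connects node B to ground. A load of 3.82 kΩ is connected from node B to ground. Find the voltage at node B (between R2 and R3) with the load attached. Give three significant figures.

At node B, R3 is in parallel with the load: R3‖R_L = 252.2 Ω.
Below node A the resistance is R2 + (R3‖R_L) = 7052 Ω, so V_A = 5.65 × 7052/7612 = 5.234 V.
Then V_B = V_A × (R3‖R_L)/(R2 + R3‖R_L) = 5.234 × 252.2/7052 = 0.187 V.

V ≈ 0.187 V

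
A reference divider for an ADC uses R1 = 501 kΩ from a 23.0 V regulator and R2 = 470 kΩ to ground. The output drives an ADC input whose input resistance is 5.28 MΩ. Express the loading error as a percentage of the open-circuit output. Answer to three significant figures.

4.39 %

The divider's output (Thévenin) resistance is R1‖R2 = 242.5 kΩ.
Fractional drop under load = R_th/(R_th + R_L) = 242.5 / (242.5 + 5280) = 0.04391.
So the output falls by 4.39 %.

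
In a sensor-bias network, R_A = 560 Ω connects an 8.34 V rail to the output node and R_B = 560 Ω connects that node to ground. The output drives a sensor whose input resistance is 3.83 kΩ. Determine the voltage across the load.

V_out ≈ 3.89 V

The load sits in parallel with R_B: R_B‖R_L = (560 × 3830) / (560 + 3830) = 488.6 Ω.
V_out = 8.34 × 488.6 / (560 + 488.6) = 8.34 × 488.6/1049 = 3.89 V.
(Unloaded it would have been 4.17 V.)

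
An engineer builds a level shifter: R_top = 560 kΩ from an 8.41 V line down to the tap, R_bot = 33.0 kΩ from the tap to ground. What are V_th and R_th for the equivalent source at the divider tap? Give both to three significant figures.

V_th = 0.468 V, R_th = 31.2 kΩ

V_th is the open-circuit tap voltage: 8.41 × 33.0/(560 + 33.0) = 0.468 V.
With the supply zeroed, R_top and R_bot appear in parallel from the tap: R_th = R_top‖R_bot = (560 × 33.0)/593.0 = 31.2 kΩ.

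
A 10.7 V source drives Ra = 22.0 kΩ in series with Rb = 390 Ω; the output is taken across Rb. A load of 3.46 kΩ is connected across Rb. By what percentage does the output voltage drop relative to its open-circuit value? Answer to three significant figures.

9.97 %

The divider's output (Thévenin) resistance is Ra‖Rb = 383.2 Ω.
Fractional drop under load = R_th/(R_th + R_L) = 383.2 / (383.2 + 3460) = 0.09971.
So the output falls by 9.97 %.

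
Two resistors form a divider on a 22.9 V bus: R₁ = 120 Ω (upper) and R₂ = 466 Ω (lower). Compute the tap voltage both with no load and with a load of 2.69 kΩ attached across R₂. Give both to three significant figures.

Unloaded: 18.2 V; loaded: 17.6 V

Open-circuit: V = 22.9 × 466/(120 + 466) = 18.2 V.
With the load, R₂ becomes R₂‖R_L = 397.2 Ω, so V = 22.9 × 397.2/517.2 = 17.6 V.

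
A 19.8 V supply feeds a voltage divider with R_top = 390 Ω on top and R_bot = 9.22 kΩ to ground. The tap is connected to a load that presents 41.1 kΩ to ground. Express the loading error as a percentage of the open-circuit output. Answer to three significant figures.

The divider's output (Thévenin) resistance is R_top‖R_bot = 374.2 Ω.
Fractional drop under load = R_th/(R_th + R_L) = 374.2 / (374.2 + 41100) = 0.009022.
So the output falls by 0.902 %.

0.902 %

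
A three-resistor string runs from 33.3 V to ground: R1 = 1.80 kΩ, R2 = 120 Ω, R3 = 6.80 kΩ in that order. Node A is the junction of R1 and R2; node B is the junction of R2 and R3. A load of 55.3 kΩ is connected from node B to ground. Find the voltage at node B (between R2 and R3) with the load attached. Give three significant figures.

At node B, R3 is in parallel with the load: R3‖R_L = 6055 Ω.
Below node A the resistance is R2 + (R3‖R_L) = 6175 Ω, so V_A = 33.3 × 6175/7975 = 25.78 V.
Then V_B = V_A × (R3‖R_L)/(R2 + R3‖R_L) = 25.78 × 6055/6175 = 25.3 V.

V ≈ 25.3 V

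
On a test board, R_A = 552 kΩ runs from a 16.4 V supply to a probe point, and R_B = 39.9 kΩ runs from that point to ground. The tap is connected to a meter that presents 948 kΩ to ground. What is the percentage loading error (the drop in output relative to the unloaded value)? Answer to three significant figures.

3.78 %

The divider's output (Thévenin) resistance is R_A‖R_B = 37.21 kΩ.
Fractional drop under load = R_th/(R_th + R_L) = 37.21 / (37.21 + 948) = 0.03777.
So the output falls by 3.78 %.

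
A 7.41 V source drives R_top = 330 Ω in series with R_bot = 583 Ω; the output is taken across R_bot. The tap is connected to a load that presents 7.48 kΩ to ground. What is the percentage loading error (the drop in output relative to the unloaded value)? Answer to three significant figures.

2.74 %

The divider's output (Thévenin) resistance is R_top‖R_bot = 210.7 Ω.
Fractional drop under load = R_th/(R_th + R_L) = 210.7 / (210.7 + 7480) = 0.02740.
So the output falls by 2.74 %.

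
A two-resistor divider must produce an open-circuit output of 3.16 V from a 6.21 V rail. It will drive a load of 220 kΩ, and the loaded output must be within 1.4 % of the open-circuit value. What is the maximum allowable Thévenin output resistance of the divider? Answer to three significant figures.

Loading drop = R_th/(R_th + R_L) ≤ 0.0140, so R_th ≤ R_L · ε/(1−ε) = 220 kΩ × 0.0140/0.9860 = 3.12 kΩ.

R_th ≤ 3.12 kΩ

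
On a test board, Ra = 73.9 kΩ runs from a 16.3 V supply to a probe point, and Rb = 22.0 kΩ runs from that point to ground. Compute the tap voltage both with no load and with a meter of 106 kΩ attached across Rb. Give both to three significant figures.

Open-circuit: V = 16.3 × 22.0/(73.9 + 22.0) = 3.74 V.
With the load, Rb becomes Rb‖R_L = 18.22 kΩ, so V = 16.3 × 18.22/92.12 = 3.22 V.

Unloaded: 3.74 V; loaded: 3.22 V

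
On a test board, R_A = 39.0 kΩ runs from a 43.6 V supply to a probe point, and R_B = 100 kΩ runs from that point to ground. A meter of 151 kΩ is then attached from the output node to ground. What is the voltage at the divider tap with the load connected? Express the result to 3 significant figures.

The load sits in parallel with R_B: R_B‖R_L = (100 × 151) / (100 + 151) = 60.16 kΩ.
V_out = 43.6 × 60.16 / (39.0 + 60.16) = 43.6 × 60.16/99.16 = 26.5 V.
(Unloaded it would have been 31.4 V.)

V_out ≈ 26.5 V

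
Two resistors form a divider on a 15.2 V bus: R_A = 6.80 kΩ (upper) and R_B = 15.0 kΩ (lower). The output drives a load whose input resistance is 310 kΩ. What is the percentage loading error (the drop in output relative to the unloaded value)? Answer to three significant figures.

1.49 %

The divider's output (Thévenin) resistance is R_A‖R_B = 4.679 kΩ.
Fractional drop under load = R_th/(R_th + R_L) = 4.679 / (4.679 + 310) = 0.01487.
So the output falls by 1.49 %.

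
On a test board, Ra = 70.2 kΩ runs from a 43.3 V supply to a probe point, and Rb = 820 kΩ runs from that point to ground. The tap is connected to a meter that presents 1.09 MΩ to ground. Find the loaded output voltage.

V_out ≈ 37.7 V

The load sits in parallel with Rb: Rb‖R_L = (820 × 1090) / (820 + 1090) = 468.0 kΩ.
V_out = 43.3 × 468.0 / (70.2 + 468.0) = 43.3 × 468.0/538.2 = 37.7 V.
(Unloaded it would have been 39.9 V.)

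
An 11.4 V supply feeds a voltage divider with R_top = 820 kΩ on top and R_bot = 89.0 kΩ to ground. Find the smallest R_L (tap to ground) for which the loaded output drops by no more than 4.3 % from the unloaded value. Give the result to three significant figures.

Output resistance R_th = R_top‖R_bot = (820 × 89.0)/909.0 = 80.29 kΩ.
The fractional drop is R_th/(R_th + R_L); requiring this ≤ 0.0430 gives R_L ≥ R_th(1/0.0430 − 1) = 80.29 × 22.26 = 1.79 MΩ.

R_L(min) ≈ 1.79 MΩ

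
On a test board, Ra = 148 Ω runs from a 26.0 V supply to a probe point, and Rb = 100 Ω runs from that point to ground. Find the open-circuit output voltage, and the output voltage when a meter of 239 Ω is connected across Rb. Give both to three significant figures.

Open-circuit: V = 26.0 × 100/(148 + 100) = 10.5 V.
With the load, Rb becomes Rb‖R_L = 70.50 Ω, so V = 26.0 × 70.50/218.5 = 8.39 V.

Unloaded: 10.5 V; loaded: 8.39 V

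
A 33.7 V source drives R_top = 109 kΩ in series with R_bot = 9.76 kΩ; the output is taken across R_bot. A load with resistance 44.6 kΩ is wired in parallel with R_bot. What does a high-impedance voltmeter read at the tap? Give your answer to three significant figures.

The load sits in parallel with R_bot: R_bot‖R_L = (9.76 × 44.6) / (9.76 + 44.6) = 8.008 kΩ.
V_out = 33.7 × 8.008 / (109 + 8.008) = 33.7 × 8.008/117.0 = 2.31 V.

V_out ≈ 2.31 V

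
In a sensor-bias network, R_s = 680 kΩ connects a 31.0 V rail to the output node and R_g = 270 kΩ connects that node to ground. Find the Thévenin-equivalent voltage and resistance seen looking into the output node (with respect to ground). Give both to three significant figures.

V_th = 8.81 V, R_th = 193 kΩ

V_th is the open-circuit tap voltage: 31.0 × 270/(680 + 270) = 8.81 V.
With the supply zeroed, R_s and R_g appear in parallel from the tap: R_th = R_s‖R_g = (680 × 270)/950.0 = 193 kΩ.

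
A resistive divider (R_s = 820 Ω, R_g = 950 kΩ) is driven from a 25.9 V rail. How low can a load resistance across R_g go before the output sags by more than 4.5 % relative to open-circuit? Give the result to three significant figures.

Output resistance R_th = R_s‖R_g = (820 × 950000)/950800 = 819.3 Ω.
The fractional drop is R_th/(R_th + R_L); requiring this ≤ 0.0450 gives R_L ≥ R_th(1/0.0450 − 1) = 819.3 × 21.22 = 17.4 kΩ.

R_L(min) ≈ 17.4 kΩ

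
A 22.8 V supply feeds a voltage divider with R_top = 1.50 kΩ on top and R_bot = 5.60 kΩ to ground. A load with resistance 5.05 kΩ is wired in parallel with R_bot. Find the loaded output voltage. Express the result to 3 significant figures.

V_out ≈ 14.6 V

The load sits in parallel with R_bot: R_bot‖R_L = (5.60 × 5.05) / (5.60 + 5.05) = 2.655 kΩ.
V_out = 22.8 × 2.655 / (1.50 + 2.655) = 22.8 × 2.655/4.155 = 14.6 V.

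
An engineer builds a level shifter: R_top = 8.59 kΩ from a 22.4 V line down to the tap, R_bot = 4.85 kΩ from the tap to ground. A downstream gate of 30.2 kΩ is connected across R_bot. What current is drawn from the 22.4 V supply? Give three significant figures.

I ≈ 1.75 mA

R_bot‖R_L = 4.179 kΩ, so the source sees R_top + R_bot‖R_L = 12.77 kΩ.
I = 22.4 V / 12.77 kΩ = 1.75 mA.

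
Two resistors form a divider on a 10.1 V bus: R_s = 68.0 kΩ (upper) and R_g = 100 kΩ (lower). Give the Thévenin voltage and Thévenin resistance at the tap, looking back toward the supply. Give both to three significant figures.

V_th = 6.01 V, R_th = 40.5 kΩ

V_th is the open-circuit tap voltage: 10.1 × 100/(68.0 + 100) = 6.01 V.
With the supply zeroed, R_s and R_g appear in parallel from the tap: R_th = R_s‖R_g = (68.0 × 100)/168.0 = 40.5 kΩ.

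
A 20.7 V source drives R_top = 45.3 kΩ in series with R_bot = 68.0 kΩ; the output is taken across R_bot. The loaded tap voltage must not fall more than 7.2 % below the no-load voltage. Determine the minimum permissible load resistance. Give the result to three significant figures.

Output resistance R_th = R_top‖R_bot = (45.3 × 68.0)/113.3 = 27.19 kΩ.
The fractional drop is R_th/(R_th + R_L); requiring this ≤ 0.0720 gives R_L ≥ R_th(1/0.0720 − 1) = 27.19 × 12.89 = 350 kΩ.

R_L(min) ≈ 350 kΩ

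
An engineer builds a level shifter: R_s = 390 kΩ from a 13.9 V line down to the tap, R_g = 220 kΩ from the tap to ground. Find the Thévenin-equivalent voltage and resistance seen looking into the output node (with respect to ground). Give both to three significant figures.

V_th = 5.01 V, R_th = 141 kΩ

V_th is the open-circuit tap voltage: 13.9 × 220/(390 + 220) = 5.01 V.
With the supply zeroed, R_s and R_g appear in parallel from the tap: R_th = R_s‖R_g = (390 × 220)/610.0 = 141 kΩ.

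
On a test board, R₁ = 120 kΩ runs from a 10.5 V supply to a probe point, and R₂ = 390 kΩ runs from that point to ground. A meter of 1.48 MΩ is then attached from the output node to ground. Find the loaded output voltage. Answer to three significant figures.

The load sits in parallel with R₂: R₂‖R_L = (390 × 1480) / (390 + 1480) = 308.7 kΩ.
V_out = 10.5 × 308.7 / (120 + 308.7) = 10.5 × 308.7/428.7 = 7.56 V.
(Unloaded it would have been 8.03 V.)

V_out ≈ 7.56 V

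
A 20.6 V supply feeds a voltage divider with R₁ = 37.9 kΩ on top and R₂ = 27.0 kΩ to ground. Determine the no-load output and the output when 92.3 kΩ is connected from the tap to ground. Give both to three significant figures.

Unloaded: 8.57 V; loaded: 7.32 V

Open-circuit: V = 20.6 × 27.0/(37.9 + 27.0) = 8.57 V.
With the load, R₂ becomes R₂‖R_L = 20.89 kΩ, so V = 20.6 × 20.89/58.79 = 7.32 V.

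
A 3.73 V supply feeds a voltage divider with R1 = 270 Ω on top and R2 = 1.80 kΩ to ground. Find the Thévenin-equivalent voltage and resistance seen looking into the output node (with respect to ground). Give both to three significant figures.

V_th is the open-circuit tap voltage: 3.73 × 1800/(270 + 1800) = 3.24 V.
With the supply zeroed, R1 and R2 appear in parallel from the tap: R_th = R1‖R2 = (270 × 1800)/2070 = 235 Ω.

V_th = 3.24 V, R_th = 235 Ω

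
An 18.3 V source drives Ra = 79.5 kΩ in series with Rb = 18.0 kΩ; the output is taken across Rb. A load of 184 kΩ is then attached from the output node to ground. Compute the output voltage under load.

The load sits in parallel with Rb: Rb‖R_L = (18.0 × 184) / (18.0 + 184) = 16.40 kΩ.
V_out = 18.3 × 16.40 / (79.5 + 16.40) = 18.3 × 16.40/95.90 = 3.13 V.

V_out ≈ 3.13 V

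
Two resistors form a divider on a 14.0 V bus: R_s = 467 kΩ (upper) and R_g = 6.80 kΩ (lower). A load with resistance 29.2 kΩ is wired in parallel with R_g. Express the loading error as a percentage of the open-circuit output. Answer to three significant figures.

18.7 %

Unloaded V = 14.0 × 6.80/473.8 = 0.2009 V.
Loaded: R_g‖R_L = 5.516 kΩ, giving V = 14.0 × 5.516/472.5 = 0.1634 V.
Drop = (0.2009 − 0.1634) / 0.2009 = 18.7 %.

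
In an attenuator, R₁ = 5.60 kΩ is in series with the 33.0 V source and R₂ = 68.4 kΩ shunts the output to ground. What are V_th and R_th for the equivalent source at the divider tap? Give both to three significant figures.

V_th = 30.5 V, R_th = 5.18 kΩ

V_th is the open-circuit tap voltage: 33.0 × 68.4/(5.60 + 68.4) = 30.5 V.
With the supply zeroed, R₁ and R₂ appear in parallel from the tap: R_th = R₁‖R₂ = (5.60 × 68.4)/74.00 = 5.18 kΩ.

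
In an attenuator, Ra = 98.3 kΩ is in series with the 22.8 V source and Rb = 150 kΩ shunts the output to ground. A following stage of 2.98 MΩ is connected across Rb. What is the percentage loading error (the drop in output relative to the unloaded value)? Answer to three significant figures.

The divider's output (Thévenin) resistance is Ra‖Rb = 59.38 kΩ.
Fractional drop under load = R_th/(R_th + R_L) = 59.38 / (59.38 + 2980) = 0.01954.
So the output falls by 1.95 %.

1.95 %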